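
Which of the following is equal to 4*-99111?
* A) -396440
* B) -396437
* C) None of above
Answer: C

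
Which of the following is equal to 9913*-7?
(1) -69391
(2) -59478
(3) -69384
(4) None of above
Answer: 1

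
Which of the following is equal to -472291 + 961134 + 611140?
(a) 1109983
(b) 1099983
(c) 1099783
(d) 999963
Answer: b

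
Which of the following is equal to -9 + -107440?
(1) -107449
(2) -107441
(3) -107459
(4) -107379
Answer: 1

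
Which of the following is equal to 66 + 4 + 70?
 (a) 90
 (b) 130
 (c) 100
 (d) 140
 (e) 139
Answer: d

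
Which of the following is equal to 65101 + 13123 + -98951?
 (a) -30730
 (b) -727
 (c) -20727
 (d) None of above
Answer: c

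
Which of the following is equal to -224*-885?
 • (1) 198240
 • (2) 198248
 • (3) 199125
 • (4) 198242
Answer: 1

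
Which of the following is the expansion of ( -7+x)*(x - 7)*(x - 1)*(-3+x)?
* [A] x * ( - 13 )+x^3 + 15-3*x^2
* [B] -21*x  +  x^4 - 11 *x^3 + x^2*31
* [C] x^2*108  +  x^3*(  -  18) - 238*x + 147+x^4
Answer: C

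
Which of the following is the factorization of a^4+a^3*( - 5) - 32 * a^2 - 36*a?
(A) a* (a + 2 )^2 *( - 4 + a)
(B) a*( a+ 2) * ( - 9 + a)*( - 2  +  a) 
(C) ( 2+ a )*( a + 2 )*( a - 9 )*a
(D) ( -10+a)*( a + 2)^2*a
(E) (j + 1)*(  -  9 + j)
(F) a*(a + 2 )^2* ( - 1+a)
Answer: C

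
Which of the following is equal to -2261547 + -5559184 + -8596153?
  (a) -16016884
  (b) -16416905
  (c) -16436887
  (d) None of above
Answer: d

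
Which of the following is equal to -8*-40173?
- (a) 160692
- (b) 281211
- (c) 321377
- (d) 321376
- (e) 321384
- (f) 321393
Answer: e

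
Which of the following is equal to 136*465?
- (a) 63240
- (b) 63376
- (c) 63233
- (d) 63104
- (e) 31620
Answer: a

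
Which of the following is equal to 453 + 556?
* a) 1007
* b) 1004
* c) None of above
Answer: c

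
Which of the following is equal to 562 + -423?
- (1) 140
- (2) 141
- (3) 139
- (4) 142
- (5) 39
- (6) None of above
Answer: 3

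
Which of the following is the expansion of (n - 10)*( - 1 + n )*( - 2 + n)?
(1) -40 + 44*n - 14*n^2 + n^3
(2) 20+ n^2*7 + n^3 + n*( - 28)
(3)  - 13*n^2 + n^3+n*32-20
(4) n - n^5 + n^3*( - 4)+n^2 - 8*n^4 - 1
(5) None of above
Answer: 3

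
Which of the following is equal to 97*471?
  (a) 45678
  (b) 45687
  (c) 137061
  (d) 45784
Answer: b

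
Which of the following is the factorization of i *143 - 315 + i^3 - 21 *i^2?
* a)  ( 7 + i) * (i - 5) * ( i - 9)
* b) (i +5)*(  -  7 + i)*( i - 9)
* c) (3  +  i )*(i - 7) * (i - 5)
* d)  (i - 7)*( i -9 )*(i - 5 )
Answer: d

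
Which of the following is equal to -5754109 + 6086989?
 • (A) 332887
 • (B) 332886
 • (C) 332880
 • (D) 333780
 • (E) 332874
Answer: C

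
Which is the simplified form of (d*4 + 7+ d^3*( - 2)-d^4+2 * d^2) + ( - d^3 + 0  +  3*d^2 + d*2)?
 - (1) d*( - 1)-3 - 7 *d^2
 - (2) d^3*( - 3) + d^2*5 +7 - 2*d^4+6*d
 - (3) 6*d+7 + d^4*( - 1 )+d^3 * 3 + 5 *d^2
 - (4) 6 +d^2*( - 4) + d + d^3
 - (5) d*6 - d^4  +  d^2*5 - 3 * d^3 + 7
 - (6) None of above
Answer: 5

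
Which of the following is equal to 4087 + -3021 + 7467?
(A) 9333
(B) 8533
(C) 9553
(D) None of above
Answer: B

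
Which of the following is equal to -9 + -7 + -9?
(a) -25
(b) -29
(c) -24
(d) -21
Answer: a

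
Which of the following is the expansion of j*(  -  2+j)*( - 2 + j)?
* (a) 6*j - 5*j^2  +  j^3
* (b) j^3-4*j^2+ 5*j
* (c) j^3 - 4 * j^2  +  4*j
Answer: c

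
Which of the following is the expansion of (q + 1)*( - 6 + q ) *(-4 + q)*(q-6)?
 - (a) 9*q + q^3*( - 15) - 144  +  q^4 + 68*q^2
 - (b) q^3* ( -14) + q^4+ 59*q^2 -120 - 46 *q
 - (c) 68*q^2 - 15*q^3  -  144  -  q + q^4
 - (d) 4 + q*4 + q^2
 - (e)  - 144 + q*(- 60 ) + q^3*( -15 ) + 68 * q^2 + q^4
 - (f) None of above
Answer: e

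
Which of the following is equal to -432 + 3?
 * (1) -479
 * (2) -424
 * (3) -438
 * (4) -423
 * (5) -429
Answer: 5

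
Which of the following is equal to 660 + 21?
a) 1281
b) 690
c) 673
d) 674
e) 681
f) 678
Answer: e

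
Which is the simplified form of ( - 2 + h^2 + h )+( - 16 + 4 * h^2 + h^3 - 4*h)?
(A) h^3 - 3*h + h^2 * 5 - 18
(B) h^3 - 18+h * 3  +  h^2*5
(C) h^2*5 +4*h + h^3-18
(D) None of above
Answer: A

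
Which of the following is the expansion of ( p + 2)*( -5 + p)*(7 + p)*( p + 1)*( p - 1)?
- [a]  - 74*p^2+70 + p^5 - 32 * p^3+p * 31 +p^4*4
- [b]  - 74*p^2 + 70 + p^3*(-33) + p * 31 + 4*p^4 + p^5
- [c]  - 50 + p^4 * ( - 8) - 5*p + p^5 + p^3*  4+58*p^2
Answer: a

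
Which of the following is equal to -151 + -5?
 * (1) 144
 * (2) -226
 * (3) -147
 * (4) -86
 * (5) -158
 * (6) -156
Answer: 6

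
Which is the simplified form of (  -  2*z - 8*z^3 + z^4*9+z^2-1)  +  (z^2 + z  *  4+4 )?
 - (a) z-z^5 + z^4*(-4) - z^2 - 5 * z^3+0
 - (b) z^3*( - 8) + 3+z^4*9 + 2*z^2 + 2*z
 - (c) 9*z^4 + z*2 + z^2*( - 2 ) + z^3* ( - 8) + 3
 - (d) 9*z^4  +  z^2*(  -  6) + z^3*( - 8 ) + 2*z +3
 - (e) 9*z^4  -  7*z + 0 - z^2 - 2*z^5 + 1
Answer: b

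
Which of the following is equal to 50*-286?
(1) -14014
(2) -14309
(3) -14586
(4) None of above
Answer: 4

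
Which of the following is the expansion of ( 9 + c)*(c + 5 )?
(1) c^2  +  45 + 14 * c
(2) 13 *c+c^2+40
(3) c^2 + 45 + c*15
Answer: 1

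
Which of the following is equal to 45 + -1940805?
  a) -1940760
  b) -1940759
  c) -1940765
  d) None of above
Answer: a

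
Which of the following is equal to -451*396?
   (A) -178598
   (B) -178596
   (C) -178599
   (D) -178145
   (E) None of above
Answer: B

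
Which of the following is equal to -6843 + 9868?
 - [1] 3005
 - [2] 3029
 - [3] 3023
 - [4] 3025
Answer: 4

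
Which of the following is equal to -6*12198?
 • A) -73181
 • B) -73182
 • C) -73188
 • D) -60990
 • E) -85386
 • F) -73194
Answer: C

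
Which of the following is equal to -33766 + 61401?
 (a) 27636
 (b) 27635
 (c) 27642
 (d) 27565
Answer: b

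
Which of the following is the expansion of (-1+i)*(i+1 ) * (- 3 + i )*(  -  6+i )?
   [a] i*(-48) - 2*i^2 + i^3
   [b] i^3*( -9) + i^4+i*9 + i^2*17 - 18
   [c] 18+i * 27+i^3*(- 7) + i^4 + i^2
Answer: b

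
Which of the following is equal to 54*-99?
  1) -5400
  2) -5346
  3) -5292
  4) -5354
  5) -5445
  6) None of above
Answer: 2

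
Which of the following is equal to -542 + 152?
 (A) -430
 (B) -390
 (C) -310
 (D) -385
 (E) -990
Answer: B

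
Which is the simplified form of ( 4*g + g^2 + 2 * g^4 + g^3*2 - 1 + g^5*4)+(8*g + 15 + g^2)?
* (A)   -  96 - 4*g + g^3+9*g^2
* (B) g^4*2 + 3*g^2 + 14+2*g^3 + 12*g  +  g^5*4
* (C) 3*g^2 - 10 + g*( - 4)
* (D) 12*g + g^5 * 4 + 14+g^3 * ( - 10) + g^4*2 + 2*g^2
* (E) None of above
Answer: E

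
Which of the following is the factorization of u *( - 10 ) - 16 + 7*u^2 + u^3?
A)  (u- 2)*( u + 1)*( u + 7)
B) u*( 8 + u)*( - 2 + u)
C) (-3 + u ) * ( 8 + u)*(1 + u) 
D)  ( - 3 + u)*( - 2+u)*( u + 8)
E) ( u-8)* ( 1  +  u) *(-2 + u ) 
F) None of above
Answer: F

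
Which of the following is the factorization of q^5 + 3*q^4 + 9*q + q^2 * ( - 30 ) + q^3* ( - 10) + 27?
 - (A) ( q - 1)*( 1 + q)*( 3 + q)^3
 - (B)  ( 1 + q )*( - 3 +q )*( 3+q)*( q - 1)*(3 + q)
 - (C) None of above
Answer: B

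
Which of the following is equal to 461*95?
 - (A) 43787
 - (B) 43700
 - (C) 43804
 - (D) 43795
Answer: D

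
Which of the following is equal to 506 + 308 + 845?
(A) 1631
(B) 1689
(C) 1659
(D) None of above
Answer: C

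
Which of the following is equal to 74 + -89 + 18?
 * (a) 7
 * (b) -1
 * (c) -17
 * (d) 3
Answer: d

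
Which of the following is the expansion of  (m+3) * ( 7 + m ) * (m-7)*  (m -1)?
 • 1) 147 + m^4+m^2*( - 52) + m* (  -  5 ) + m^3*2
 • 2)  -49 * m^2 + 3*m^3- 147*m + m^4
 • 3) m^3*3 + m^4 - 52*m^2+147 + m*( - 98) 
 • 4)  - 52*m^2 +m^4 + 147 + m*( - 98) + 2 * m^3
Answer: 4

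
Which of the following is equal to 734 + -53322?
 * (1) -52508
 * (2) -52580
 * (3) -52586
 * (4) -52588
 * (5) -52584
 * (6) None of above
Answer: 4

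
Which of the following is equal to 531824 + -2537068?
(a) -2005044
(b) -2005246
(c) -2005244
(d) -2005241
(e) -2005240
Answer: c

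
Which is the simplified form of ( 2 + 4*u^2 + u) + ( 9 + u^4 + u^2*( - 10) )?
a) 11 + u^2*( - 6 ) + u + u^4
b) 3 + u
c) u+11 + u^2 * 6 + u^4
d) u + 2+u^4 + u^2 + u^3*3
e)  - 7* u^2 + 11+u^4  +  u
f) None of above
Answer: a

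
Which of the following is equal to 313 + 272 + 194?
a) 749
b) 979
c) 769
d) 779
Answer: d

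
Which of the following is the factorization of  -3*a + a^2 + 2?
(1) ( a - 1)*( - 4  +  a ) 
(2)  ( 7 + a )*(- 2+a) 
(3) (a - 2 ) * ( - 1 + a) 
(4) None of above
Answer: 3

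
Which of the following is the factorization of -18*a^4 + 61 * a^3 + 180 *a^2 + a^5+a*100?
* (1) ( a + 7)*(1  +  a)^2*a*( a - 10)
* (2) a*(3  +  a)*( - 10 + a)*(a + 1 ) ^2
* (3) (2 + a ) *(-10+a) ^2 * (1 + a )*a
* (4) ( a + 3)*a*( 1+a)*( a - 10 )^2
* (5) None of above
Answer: 5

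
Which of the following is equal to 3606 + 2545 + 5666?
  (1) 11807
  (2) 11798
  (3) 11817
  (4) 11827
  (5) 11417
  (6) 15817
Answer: 3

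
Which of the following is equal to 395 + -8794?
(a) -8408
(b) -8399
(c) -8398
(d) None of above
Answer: b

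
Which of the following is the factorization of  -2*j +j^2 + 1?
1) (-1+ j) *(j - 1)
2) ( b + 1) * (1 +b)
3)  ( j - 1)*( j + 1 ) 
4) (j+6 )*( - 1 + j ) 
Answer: 1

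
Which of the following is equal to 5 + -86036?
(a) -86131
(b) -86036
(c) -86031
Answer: c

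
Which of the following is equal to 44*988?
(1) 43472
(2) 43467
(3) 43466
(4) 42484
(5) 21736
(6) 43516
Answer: 1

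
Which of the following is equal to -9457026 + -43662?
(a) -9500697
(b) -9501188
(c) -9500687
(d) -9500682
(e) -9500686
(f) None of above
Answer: f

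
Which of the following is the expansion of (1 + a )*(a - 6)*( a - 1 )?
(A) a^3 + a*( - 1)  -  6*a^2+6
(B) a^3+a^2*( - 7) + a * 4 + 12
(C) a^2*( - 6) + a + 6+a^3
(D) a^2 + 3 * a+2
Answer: A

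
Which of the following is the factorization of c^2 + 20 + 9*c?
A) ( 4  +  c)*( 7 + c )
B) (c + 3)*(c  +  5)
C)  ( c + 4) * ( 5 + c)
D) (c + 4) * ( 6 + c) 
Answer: C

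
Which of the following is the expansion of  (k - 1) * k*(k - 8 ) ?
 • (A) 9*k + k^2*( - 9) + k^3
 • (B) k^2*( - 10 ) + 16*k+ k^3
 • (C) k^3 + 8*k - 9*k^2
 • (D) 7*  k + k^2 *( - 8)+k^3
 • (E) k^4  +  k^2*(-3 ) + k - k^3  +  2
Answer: C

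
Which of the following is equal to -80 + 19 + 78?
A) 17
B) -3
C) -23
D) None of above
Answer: A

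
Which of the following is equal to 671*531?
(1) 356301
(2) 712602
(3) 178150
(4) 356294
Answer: 1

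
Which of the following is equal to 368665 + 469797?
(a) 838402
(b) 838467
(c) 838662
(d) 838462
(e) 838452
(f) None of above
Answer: d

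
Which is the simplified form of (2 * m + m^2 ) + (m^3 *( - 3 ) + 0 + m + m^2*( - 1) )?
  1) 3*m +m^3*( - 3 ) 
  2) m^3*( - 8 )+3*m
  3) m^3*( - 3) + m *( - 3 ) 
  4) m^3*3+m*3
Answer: 1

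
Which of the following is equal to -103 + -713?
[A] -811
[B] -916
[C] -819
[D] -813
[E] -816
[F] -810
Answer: E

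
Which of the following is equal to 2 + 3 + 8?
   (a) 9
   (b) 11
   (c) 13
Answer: c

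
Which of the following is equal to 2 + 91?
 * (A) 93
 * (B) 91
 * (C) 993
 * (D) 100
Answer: A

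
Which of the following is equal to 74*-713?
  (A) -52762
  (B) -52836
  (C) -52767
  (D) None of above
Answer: A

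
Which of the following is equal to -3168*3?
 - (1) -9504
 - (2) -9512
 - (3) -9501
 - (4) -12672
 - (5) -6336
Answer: 1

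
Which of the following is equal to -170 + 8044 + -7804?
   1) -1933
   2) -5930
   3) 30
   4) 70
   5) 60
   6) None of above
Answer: 4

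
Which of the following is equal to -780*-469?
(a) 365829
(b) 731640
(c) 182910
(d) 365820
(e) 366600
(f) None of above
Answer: d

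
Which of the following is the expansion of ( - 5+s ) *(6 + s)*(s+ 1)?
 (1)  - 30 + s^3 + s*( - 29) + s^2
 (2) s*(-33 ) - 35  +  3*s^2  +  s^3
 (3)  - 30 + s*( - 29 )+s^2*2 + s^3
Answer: 3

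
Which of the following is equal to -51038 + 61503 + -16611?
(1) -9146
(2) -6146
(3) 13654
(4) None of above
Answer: 2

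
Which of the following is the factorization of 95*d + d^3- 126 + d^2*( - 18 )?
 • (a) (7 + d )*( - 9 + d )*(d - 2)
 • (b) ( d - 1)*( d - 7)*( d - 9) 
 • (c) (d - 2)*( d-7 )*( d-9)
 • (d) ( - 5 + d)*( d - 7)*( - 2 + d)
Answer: c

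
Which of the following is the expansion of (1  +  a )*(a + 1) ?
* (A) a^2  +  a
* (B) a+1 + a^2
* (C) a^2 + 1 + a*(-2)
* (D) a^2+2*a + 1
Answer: D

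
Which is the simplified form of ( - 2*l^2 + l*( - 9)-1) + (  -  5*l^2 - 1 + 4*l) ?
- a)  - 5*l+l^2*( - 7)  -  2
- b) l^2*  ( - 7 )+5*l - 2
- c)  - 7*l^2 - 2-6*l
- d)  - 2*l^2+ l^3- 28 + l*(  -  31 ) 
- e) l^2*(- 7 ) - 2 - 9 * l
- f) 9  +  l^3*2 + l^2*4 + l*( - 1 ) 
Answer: a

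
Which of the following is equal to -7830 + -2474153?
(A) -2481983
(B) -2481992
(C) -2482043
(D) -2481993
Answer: A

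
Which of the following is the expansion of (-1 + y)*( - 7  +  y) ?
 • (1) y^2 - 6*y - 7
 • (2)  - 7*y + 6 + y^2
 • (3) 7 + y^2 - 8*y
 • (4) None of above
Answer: 3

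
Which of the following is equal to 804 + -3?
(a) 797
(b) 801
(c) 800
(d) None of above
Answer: b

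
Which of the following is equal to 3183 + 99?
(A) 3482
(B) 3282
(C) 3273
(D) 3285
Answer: B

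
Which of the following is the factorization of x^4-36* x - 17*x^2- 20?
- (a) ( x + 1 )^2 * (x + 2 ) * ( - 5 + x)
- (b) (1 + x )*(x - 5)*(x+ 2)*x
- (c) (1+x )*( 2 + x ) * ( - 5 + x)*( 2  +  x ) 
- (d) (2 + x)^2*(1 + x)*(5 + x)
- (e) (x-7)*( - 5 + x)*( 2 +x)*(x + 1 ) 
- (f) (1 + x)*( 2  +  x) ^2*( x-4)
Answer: c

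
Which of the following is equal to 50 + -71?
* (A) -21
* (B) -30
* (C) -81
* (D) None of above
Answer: A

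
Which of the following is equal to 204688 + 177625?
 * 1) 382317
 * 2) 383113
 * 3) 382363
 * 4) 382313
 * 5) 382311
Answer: 4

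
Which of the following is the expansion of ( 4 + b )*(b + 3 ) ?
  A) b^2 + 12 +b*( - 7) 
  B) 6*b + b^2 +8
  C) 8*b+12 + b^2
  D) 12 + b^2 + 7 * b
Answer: D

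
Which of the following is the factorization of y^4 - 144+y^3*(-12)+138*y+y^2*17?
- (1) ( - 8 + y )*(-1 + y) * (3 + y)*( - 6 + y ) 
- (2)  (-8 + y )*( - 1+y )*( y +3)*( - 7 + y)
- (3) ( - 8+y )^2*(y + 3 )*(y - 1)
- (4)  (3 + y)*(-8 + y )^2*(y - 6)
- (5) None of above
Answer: 1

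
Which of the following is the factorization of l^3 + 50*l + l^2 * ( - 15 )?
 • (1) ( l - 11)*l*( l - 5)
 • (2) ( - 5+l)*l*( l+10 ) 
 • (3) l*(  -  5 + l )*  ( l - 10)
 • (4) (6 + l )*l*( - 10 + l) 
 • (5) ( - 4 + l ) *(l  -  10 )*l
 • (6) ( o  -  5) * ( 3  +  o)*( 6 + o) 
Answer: 3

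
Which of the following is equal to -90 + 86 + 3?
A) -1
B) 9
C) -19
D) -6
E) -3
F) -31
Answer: A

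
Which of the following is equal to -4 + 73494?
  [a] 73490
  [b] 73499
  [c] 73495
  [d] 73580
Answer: a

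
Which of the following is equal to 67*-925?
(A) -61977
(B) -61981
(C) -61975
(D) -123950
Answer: C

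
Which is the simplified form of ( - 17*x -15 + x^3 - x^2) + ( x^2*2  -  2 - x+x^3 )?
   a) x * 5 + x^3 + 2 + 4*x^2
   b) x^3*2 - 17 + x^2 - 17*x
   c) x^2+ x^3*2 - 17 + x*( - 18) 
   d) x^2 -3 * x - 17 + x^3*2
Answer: c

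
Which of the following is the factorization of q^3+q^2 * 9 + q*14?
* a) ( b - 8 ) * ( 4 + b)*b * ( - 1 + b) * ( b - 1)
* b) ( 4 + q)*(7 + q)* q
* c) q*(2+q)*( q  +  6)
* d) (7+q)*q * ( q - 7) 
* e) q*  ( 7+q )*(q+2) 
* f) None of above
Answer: e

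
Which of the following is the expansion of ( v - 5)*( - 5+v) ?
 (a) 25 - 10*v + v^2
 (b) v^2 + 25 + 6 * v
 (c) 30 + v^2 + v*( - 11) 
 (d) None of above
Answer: a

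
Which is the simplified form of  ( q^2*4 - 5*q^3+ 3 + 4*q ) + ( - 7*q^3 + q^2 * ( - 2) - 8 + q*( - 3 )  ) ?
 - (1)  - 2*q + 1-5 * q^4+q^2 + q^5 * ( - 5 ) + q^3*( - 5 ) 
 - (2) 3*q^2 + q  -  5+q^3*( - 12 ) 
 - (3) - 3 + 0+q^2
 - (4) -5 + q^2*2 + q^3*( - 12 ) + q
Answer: 4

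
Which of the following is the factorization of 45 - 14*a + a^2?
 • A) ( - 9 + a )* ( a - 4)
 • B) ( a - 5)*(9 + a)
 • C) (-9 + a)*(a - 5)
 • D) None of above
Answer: C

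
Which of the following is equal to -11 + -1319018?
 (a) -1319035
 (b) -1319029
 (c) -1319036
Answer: b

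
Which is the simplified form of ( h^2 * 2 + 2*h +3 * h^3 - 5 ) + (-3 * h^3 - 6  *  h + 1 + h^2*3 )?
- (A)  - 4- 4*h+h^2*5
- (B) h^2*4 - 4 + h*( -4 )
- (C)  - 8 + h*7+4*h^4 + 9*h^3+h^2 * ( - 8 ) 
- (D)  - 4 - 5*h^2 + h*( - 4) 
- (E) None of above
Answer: A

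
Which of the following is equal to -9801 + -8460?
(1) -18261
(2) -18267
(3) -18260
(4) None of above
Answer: 1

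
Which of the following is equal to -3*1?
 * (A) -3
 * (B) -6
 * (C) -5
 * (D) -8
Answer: A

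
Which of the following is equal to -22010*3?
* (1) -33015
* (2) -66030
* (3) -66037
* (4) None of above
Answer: 2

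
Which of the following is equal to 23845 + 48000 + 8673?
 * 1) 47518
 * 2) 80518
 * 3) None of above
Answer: 2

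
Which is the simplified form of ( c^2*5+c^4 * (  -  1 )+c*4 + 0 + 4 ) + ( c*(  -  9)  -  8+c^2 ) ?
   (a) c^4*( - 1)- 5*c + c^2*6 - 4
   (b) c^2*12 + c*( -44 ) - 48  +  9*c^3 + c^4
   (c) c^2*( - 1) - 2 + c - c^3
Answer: a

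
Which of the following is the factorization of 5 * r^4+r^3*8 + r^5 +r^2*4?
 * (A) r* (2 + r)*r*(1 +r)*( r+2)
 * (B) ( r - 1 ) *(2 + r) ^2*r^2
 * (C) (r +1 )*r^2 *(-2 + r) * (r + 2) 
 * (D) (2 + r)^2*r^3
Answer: A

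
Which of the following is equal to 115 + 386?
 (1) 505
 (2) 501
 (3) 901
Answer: 2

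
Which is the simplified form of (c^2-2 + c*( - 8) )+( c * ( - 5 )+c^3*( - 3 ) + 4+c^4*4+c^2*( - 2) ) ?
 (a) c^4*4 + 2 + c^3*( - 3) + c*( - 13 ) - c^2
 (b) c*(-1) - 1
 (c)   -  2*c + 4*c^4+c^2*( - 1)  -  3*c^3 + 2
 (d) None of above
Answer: a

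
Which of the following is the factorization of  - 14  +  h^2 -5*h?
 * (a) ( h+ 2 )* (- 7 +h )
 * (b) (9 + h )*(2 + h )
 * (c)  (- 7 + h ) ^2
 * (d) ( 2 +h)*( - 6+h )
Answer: a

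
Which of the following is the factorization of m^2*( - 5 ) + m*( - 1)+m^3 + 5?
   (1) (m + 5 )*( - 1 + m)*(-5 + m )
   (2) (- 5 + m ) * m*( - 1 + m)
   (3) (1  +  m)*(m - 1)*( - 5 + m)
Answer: 3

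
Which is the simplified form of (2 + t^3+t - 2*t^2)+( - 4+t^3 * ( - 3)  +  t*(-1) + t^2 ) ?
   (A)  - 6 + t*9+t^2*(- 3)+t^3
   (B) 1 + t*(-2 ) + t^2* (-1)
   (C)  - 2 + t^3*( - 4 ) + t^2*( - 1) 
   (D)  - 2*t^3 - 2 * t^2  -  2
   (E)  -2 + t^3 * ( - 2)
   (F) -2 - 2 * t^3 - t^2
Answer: F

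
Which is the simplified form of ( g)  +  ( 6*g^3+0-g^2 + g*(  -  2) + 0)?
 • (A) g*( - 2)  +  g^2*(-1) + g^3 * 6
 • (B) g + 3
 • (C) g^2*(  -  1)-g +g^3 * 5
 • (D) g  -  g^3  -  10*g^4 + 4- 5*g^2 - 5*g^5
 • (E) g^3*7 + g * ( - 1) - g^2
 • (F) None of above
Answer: F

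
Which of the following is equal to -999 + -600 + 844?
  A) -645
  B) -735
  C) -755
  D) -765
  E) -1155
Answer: C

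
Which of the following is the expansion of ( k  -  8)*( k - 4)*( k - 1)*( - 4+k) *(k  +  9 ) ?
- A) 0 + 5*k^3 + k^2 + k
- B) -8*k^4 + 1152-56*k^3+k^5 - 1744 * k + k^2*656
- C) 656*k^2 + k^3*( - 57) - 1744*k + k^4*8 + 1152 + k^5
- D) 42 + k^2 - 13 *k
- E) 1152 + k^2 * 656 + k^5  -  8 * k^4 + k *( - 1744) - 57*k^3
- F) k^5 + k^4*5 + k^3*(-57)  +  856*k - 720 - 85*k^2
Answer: E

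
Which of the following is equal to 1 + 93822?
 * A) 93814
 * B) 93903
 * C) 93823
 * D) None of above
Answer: C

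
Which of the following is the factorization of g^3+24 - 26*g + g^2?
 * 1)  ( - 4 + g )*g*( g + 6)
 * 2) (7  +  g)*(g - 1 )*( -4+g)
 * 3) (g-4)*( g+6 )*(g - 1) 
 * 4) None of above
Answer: 3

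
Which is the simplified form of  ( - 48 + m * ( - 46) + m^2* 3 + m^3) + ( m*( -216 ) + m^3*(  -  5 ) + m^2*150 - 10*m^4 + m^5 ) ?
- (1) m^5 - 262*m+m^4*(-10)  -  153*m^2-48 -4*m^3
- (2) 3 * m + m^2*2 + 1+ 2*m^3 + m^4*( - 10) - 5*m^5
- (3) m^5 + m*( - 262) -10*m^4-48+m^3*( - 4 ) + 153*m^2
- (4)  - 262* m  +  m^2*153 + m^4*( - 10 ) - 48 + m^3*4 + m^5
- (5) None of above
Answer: 3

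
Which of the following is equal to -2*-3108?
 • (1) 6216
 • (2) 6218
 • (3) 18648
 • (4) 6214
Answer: 1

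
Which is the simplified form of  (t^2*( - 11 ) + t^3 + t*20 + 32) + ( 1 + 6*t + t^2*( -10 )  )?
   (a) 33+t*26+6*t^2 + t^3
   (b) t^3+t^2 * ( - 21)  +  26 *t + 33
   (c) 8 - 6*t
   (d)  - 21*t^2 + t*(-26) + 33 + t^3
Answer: b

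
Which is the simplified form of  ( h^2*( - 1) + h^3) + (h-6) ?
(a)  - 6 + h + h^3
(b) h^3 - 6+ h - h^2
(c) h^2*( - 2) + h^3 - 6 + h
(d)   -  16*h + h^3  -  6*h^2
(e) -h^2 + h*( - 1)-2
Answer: b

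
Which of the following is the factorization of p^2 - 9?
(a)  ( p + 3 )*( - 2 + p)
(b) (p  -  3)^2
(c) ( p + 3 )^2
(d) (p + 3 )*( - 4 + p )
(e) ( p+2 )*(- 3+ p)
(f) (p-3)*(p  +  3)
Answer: f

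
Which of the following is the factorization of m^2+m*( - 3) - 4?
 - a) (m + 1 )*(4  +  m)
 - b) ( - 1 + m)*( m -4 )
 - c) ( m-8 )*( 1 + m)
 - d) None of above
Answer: d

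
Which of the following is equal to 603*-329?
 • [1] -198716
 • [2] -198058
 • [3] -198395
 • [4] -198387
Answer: 4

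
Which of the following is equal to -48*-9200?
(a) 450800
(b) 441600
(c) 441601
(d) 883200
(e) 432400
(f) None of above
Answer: b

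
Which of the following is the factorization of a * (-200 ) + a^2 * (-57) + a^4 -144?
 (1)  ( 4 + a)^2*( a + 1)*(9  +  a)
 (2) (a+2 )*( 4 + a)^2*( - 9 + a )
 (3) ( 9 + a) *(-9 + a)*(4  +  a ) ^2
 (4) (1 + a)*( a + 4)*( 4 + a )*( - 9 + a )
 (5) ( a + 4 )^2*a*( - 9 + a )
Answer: 4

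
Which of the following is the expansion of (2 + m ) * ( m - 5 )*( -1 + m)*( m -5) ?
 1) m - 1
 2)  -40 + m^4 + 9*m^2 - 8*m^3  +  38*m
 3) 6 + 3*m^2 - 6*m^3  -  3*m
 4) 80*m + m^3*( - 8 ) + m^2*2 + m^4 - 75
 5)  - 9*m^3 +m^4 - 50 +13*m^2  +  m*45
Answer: 5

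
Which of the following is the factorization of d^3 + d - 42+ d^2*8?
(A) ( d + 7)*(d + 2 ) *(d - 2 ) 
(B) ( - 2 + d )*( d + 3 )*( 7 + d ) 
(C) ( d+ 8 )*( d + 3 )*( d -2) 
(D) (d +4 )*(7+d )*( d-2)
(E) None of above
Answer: B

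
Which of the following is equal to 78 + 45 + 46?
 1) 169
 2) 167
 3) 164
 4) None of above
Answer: 1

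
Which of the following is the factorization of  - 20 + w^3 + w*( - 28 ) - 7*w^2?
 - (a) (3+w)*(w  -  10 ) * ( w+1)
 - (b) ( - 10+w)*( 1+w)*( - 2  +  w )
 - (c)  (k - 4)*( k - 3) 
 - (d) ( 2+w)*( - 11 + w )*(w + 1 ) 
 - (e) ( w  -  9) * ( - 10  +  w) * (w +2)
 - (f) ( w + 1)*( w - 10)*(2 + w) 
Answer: f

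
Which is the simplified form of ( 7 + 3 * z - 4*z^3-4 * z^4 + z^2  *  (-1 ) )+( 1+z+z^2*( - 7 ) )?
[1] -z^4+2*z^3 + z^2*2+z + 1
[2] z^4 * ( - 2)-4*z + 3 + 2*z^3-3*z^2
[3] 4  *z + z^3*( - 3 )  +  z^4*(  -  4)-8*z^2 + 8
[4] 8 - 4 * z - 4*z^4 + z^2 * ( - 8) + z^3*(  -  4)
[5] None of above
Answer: 5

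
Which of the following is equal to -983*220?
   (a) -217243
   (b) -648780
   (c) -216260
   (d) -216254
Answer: c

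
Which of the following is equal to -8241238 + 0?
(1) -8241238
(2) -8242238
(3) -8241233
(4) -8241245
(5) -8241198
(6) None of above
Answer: 1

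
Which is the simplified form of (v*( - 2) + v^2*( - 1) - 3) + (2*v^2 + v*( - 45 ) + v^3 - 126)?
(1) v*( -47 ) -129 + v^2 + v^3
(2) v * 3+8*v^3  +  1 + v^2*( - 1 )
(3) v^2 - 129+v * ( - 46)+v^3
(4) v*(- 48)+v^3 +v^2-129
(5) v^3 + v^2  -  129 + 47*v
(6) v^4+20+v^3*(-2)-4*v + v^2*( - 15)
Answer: 1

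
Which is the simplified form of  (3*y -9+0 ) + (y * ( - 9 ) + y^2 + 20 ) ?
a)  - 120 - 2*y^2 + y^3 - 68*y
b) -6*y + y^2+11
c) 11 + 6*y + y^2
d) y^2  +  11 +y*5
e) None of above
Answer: b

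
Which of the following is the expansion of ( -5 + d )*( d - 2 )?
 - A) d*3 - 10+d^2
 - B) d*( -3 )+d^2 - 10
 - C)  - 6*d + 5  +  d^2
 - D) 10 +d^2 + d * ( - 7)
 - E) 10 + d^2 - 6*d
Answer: D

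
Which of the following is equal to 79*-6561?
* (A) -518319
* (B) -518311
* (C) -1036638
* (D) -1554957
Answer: A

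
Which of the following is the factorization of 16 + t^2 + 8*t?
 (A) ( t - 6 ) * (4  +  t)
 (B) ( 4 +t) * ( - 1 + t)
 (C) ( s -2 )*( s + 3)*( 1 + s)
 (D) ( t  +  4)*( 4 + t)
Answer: D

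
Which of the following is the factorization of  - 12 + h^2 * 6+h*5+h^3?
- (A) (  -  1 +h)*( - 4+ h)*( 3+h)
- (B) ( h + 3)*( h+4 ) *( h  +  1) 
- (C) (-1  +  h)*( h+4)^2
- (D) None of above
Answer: D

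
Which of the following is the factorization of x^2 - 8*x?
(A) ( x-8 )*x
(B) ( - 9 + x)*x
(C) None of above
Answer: A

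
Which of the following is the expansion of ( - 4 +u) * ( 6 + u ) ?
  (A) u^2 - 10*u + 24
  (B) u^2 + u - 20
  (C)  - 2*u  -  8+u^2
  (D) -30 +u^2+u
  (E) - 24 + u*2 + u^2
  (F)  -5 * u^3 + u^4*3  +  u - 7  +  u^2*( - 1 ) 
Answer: E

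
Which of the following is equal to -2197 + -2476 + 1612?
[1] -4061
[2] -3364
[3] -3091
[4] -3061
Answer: 4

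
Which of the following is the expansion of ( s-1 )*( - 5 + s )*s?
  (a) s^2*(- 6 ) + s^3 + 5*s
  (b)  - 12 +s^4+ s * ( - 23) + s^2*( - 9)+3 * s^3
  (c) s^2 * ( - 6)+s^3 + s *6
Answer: a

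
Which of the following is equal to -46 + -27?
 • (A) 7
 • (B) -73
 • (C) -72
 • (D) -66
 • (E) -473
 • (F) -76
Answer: B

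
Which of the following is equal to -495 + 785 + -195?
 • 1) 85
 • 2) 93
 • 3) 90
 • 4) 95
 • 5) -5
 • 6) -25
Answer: 4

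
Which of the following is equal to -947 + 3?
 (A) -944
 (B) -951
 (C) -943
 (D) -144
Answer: A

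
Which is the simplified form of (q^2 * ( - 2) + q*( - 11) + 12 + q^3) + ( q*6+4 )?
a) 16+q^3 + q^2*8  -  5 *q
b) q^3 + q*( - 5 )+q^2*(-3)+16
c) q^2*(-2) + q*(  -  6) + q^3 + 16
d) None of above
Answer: d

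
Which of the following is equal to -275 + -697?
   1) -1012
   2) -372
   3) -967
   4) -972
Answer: 4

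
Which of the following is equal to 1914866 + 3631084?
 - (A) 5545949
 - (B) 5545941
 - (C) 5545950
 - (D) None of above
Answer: C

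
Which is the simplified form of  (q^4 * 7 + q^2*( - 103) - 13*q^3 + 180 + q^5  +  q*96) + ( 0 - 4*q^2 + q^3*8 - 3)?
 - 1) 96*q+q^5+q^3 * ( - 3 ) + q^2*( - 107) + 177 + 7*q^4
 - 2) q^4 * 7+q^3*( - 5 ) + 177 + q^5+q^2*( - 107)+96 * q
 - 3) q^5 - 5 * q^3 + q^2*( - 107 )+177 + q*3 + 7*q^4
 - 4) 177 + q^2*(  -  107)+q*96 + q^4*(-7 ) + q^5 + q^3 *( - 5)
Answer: 2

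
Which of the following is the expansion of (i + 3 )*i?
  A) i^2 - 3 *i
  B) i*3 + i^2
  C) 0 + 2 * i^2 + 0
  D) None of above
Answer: B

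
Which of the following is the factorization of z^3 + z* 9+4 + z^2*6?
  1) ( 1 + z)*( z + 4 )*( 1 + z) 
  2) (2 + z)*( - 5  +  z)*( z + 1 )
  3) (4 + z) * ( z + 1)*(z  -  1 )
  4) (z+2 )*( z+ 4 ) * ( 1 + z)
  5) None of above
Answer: 1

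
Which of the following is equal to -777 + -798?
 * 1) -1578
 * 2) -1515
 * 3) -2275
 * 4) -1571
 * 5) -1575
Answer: 5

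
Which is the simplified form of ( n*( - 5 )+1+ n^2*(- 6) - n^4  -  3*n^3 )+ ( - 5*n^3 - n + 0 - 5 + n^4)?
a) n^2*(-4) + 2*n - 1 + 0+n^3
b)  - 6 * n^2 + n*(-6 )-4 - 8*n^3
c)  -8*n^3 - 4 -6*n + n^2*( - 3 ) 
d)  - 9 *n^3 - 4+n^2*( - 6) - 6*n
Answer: b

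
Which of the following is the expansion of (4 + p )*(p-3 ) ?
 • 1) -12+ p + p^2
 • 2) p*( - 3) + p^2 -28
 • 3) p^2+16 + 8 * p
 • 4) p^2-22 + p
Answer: 1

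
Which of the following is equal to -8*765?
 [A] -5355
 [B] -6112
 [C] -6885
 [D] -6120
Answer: D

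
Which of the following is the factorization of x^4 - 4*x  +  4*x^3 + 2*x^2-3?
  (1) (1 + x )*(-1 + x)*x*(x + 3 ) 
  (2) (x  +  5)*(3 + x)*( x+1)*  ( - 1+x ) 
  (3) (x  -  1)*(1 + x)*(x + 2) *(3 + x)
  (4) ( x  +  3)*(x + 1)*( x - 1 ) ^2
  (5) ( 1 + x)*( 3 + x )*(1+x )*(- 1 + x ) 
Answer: 5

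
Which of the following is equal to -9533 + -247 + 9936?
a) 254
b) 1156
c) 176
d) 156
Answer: d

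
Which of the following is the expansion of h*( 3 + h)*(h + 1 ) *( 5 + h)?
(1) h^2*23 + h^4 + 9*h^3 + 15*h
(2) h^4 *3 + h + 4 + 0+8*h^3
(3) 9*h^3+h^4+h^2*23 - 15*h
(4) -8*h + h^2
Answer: 1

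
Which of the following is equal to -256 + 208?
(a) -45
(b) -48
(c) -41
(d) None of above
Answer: b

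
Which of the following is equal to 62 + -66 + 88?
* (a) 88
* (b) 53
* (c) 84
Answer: c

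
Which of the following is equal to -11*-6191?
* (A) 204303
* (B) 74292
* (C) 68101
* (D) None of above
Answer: C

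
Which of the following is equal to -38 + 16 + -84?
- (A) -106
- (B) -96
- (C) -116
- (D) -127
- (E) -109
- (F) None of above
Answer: A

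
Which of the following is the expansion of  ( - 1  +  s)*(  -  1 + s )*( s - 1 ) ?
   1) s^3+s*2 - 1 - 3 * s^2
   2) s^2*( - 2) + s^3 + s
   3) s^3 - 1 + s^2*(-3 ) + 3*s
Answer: 3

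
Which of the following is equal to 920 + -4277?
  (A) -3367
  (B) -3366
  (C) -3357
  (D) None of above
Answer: C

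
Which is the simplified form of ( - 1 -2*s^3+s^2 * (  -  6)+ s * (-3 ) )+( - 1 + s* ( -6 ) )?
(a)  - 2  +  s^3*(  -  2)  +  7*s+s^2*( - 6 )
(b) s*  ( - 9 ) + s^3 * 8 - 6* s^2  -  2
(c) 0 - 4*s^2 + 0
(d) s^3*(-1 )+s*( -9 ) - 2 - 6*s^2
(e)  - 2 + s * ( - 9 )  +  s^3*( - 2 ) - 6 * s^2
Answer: e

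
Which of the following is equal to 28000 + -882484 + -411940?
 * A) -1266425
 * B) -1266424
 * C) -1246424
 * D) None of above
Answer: B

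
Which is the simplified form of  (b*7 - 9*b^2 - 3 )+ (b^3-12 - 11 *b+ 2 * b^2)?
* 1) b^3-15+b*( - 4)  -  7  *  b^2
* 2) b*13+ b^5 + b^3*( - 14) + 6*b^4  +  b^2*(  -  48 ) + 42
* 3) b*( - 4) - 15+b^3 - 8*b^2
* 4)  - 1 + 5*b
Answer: 1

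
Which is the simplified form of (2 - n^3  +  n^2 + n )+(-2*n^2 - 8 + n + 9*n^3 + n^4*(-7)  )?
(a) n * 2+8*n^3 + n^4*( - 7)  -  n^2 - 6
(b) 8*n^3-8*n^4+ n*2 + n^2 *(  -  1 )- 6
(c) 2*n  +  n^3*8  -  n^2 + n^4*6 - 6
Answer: a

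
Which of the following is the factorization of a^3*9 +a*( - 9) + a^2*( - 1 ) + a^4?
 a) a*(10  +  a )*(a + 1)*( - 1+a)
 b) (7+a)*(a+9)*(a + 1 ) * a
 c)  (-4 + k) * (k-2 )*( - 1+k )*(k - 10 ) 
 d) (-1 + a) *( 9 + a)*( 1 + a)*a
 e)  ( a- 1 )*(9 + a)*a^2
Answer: d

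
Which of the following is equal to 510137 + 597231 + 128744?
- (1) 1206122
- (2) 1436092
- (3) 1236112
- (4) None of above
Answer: 3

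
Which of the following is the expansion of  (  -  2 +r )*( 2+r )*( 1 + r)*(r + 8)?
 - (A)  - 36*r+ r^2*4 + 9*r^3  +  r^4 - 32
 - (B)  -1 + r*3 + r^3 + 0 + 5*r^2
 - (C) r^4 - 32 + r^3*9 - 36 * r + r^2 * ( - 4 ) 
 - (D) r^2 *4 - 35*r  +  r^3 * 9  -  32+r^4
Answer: A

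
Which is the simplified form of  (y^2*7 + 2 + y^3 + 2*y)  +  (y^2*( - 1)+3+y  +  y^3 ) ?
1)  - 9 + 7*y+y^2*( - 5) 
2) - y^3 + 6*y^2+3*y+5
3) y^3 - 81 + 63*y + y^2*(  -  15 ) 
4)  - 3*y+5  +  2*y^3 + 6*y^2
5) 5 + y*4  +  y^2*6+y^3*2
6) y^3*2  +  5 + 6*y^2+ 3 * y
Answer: 6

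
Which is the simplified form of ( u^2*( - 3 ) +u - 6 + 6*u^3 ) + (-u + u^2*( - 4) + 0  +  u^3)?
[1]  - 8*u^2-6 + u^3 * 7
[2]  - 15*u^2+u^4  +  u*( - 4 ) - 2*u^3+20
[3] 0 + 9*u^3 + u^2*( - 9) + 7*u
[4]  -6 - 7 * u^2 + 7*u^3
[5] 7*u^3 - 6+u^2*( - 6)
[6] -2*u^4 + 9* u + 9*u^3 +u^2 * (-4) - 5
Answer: 4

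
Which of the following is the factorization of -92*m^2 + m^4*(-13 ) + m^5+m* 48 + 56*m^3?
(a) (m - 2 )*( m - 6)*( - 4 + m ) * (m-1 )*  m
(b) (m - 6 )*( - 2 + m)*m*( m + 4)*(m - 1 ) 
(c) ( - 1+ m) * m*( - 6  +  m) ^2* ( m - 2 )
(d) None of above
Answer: a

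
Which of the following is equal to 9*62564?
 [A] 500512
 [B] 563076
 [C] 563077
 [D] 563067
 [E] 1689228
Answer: B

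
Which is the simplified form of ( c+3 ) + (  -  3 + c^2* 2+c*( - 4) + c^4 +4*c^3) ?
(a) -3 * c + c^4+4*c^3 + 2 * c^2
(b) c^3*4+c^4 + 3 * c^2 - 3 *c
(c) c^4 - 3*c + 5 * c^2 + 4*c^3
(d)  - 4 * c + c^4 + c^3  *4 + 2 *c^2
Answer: a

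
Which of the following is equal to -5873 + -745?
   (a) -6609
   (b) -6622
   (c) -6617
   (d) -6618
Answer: d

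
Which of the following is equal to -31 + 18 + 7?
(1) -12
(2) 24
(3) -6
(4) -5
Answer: 3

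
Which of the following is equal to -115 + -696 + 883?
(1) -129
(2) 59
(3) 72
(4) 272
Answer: 3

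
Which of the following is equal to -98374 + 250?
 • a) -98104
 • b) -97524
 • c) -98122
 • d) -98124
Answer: d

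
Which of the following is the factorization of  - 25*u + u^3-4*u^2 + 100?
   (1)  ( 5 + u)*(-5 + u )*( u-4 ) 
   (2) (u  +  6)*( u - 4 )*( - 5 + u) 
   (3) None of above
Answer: 1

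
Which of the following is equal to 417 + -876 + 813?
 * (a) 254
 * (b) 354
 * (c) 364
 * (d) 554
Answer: b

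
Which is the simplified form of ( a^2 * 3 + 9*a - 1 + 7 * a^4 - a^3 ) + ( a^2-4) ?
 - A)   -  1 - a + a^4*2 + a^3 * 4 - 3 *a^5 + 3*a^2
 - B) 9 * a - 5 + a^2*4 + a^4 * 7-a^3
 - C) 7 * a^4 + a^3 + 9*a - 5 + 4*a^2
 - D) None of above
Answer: B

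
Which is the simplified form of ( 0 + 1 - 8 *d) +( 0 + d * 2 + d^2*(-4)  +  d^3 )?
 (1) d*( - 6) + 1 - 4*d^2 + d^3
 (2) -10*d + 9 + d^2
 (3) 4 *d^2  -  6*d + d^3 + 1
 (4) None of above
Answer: 1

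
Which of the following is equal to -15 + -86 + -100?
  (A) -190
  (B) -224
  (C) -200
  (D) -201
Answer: D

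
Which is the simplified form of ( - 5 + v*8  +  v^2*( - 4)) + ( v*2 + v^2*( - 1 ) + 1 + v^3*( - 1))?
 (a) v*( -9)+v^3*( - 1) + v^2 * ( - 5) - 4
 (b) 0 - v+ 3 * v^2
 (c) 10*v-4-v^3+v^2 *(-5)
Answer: c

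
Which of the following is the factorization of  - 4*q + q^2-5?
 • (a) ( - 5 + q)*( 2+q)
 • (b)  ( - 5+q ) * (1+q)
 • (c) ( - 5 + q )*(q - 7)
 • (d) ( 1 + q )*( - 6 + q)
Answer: b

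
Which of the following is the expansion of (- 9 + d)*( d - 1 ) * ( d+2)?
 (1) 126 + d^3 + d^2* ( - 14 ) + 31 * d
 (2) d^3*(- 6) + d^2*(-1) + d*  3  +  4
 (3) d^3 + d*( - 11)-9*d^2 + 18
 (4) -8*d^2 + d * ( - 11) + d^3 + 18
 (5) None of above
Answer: 4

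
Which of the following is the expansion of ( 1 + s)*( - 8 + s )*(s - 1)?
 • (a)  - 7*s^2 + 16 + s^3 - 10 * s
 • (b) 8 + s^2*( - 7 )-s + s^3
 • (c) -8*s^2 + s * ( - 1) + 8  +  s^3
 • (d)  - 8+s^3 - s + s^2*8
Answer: c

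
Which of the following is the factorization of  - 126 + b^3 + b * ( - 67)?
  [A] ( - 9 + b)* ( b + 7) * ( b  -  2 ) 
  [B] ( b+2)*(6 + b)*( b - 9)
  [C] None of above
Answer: C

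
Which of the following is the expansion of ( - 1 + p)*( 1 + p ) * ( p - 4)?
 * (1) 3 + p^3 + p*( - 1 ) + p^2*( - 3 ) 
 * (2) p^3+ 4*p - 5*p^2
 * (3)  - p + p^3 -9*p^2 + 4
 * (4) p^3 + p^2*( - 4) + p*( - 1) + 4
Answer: 4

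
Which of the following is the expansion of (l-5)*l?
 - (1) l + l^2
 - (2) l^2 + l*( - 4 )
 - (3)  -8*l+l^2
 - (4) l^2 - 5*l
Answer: 4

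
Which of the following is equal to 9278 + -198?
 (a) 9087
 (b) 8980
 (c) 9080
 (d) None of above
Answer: c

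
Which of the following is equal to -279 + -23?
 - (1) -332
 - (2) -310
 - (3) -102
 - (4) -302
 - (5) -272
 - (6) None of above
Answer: 4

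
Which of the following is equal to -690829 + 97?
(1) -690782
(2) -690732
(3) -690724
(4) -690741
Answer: 2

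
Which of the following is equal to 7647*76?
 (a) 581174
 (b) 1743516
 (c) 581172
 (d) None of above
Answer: c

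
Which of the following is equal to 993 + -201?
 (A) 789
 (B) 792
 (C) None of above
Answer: B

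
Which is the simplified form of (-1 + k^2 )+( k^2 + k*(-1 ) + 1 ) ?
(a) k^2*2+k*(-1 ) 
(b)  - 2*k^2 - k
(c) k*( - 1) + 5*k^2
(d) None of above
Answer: a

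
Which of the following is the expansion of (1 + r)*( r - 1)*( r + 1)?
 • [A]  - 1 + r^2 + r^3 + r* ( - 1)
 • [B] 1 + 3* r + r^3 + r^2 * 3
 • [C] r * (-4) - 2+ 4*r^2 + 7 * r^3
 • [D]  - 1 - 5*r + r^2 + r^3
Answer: A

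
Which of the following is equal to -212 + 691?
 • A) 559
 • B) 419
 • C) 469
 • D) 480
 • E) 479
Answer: E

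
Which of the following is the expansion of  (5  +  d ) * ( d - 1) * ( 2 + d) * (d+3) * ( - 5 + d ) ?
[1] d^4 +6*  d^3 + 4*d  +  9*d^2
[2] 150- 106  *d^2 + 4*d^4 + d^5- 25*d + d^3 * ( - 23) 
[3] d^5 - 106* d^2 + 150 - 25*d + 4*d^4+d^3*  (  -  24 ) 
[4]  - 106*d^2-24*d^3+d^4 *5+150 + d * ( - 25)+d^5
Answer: 3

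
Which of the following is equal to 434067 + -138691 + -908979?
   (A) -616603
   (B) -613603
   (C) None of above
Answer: B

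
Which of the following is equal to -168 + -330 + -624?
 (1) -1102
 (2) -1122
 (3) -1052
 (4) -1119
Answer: 2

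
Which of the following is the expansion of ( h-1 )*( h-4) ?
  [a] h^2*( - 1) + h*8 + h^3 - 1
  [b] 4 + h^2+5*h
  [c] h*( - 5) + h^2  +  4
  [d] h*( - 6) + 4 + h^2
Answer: c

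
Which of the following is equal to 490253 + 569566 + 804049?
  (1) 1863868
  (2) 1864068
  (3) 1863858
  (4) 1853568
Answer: 1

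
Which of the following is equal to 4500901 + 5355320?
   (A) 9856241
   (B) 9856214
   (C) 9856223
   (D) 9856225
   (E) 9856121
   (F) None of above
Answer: F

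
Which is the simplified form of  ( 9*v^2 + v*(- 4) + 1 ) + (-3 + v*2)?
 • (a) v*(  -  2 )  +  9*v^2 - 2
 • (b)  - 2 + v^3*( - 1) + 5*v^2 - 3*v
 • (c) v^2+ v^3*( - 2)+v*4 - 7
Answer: a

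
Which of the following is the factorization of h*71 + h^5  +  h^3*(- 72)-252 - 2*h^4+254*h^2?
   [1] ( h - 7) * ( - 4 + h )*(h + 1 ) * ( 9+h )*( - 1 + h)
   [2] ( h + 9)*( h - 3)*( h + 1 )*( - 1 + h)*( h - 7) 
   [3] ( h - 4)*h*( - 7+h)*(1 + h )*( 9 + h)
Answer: 1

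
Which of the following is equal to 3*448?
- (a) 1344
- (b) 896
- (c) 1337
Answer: a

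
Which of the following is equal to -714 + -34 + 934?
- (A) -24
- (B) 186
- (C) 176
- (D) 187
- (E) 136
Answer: B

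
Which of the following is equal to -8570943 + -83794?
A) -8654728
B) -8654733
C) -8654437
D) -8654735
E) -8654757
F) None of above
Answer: F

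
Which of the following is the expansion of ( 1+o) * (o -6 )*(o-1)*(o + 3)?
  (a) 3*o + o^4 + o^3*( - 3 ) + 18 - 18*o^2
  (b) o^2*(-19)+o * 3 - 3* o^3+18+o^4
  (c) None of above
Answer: b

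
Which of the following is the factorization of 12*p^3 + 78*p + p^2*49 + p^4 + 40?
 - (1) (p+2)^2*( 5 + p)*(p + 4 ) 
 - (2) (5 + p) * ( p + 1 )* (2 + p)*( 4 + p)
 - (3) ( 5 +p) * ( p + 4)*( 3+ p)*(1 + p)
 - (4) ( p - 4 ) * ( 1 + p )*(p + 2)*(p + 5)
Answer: 2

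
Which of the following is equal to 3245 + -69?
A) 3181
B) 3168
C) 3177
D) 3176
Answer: D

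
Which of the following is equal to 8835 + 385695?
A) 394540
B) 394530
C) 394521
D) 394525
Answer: B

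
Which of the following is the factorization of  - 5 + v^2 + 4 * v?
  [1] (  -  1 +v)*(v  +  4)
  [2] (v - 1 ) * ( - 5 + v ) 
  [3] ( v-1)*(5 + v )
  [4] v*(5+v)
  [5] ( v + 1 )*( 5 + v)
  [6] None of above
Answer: 3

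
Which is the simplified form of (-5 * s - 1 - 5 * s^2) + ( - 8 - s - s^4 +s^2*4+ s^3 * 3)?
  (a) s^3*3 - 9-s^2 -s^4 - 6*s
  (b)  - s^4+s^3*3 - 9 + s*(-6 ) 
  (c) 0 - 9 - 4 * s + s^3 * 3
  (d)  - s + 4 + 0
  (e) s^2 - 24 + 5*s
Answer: a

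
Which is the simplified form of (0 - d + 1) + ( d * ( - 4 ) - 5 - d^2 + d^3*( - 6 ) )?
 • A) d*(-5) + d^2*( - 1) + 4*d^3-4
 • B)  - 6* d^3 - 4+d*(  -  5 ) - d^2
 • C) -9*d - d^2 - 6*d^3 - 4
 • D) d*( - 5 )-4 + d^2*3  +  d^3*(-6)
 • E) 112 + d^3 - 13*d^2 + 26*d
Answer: B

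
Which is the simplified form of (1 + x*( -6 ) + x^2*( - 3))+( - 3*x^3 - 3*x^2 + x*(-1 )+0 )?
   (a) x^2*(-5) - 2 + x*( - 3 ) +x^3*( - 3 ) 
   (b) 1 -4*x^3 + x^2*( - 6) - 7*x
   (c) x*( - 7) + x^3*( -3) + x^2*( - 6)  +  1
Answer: c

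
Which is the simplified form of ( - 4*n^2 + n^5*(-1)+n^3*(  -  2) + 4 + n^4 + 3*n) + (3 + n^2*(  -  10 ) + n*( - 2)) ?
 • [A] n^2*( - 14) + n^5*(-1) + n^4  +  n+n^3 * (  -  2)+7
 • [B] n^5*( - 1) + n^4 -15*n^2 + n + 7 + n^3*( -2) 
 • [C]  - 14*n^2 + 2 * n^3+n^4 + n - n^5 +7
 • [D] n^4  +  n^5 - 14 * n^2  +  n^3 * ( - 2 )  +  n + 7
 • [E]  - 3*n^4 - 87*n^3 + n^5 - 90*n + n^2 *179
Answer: A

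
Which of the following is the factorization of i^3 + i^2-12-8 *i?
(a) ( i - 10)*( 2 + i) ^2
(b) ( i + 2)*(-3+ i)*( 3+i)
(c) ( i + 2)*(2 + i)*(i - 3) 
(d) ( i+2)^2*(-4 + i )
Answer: c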